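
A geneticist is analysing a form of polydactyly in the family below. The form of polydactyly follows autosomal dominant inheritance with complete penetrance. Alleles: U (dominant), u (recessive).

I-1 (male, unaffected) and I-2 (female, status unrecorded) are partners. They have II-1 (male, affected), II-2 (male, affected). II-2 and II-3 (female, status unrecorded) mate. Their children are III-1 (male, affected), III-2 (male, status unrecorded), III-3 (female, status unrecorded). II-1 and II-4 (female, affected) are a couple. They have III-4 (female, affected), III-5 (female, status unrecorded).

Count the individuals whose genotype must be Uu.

Obligate heterozygotes: II-1 is affected so carries U and received u from I-1 (uu), so II-1 is Uu; II-2 is affected so carries U and received u from I-1 (uu), so II-2 is Uu.
Every other individual is either homozygous by phenotype or has at least one consistent homozygous assignment, so the count is 2.

2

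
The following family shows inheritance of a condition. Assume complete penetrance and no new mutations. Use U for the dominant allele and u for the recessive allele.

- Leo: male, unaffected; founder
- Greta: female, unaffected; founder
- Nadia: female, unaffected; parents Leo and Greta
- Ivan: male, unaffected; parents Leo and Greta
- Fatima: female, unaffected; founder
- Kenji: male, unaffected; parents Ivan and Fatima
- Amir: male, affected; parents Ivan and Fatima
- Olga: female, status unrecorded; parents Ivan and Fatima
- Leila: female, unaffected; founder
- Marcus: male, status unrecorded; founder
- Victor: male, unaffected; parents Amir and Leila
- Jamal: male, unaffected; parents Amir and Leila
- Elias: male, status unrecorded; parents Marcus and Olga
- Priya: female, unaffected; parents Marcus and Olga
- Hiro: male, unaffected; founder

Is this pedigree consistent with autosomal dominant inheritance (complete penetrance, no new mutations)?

No

Under autosomal dominant, Amir (affected, male) cannot arise from Ivan (unaffected) × Fatima (unaffected).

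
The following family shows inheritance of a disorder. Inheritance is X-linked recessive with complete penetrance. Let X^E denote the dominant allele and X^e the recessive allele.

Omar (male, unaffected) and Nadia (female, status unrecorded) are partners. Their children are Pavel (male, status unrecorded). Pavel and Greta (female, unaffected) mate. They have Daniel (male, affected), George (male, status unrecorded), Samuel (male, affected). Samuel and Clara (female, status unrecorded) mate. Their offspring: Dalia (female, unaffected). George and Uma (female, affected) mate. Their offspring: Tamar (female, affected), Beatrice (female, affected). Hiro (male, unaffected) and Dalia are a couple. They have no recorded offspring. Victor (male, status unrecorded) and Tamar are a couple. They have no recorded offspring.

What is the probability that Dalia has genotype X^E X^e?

Dalia is unaffected so carries E and received e from Samuel (X^e Y), so Dalia is X^E X^e, giving P(X^E X^e) = 1.

1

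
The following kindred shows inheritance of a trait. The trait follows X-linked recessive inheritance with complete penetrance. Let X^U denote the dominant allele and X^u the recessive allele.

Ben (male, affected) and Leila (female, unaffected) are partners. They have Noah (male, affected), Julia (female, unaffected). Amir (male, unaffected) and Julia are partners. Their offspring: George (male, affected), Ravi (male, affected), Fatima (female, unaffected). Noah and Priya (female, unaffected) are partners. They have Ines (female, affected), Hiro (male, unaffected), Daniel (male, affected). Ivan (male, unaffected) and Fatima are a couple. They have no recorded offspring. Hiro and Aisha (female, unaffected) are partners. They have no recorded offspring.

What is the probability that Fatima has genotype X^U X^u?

1/2

Amir is unaffected, so Amir is X^U Y.
Julia is unaffected so carries U and received u from Ben (X^u Y), so Julia is X^U X^u.
Their cross gives offspring ratios 1/2 X^U X^U : 1/2 X^U X^u. Conditioning on Fatima being unaffected, P(X^U X^u) = 1/2 / 1 = 1/2.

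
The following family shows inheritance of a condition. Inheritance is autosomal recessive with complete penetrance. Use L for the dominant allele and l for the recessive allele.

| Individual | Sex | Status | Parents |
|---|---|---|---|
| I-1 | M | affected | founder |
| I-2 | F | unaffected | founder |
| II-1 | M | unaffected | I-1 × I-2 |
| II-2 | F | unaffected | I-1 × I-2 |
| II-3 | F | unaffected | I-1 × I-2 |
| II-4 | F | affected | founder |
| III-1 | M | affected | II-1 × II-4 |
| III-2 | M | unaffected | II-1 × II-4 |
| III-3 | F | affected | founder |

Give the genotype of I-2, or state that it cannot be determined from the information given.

I-2's phenotype allows LL or Ll, and no parent or child forces a single allele at both positions; consistent genotype assignments exist with I-2 as LL or Ll.

cannot be determined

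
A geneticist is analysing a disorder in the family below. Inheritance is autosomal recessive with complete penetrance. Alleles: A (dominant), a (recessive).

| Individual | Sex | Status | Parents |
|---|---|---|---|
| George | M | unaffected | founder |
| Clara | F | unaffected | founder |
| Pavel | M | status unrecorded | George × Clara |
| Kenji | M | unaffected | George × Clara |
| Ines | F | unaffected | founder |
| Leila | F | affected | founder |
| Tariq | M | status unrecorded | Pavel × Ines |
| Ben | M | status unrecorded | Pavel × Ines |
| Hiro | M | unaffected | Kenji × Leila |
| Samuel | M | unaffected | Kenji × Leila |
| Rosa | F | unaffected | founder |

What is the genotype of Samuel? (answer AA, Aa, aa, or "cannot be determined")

Aa

From phenotype alone, Samuel is AA or Aa.
Samuel is unaffected so carries A and received a from Leila (aa), so Samuel is Aa.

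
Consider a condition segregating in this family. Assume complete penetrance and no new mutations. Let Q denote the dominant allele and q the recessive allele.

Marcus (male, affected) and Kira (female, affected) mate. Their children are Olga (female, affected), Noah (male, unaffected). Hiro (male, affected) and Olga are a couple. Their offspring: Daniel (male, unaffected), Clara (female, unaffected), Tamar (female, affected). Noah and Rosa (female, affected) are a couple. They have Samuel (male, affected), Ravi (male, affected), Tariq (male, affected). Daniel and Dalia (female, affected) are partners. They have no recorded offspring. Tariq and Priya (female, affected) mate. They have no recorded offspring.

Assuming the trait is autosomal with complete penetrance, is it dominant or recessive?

Marcus and Kira are both affected yet have an unaffected child Noah. Under a recessive model two affected parents are homozygous and every child would be affected, so the trait cannot be recessive.

dominant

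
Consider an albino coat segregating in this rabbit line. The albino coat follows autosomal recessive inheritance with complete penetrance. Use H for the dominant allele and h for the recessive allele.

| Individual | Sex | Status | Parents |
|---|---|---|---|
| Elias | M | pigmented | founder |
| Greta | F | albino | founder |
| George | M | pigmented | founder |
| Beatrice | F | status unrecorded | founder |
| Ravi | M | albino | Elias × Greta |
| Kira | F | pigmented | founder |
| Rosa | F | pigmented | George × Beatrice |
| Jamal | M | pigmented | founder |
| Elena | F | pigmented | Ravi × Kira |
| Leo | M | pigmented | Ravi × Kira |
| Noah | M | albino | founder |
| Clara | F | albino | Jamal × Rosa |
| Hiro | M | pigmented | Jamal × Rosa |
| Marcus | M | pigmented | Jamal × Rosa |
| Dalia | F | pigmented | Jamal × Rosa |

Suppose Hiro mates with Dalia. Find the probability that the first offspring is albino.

1/9

Jamal is pigmented so carries H and passed h to Clara (hh), so Jamal is Hh.
Rosa is pigmented so carries H and passed h to Clara (hh), so Rosa is Hh.
Hiro is a pigmented offspring of Jamal (Hh) × Rosa (Hh), whose cross gives 1/4 HH : 1/2 Hh : 1/4 hh; conditioning on being pigmented, Hiro is HH with probability 1/3, Hh with probability 2/3.
Dalia is a pigmented offspring of Jamal (Hh) × Rosa (Hh), whose cross gives 1/4 HH : 1/2 Hh : 1/4 hh; conditioning on being pigmented, Dalia is HH with probability 1/3, Hh with probability 2/3.
Summing over parental genotype combinations, P(offspring is albino) = 4/9·1/4 = 1/9.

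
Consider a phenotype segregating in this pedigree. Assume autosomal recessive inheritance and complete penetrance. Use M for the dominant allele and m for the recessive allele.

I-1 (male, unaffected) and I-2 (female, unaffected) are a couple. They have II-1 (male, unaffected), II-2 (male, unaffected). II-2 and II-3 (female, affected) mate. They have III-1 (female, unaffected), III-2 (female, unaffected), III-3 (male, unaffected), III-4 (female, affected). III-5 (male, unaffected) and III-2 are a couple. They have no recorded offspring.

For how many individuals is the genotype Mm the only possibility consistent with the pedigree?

4

Obligate heterozygotes: II-2 is unaffected so carries M and passed m to III-4 (mm), so II-2 is Mm; III-1 is unaffected so carries M and received m from II-3 (mm), so III-1 is Mm; III-2 is unaffected so carries M and received m from II-3 (mm), so III-2 is Mm; III-3 is unaffected so carries M and received m from II-3 (mm), so III-3 is Mm.
Every other individual is either homozygous by phenotype or has at least one consistent homozygous assignment, so the count is 4.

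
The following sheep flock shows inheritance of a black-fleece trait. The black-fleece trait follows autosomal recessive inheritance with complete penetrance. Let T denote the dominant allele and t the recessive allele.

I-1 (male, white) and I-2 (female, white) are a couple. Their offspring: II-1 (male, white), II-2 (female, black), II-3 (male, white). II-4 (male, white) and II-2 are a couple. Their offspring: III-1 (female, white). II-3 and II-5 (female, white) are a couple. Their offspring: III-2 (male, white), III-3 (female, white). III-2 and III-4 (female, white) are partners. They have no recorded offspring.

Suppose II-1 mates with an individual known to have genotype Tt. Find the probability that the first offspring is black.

1/6

I-1 is white so carries T and passed t to II-2 (tt), so I-1 is Tt.
I-2 is white so carries T and passed t to II-2 (tt), so I-2 is Tt.
II-1 is a white offspring of I-1 (Tt) × I-2 (Tt), whose cross gives 1/4 TT : 1/2 Tt : 1/4 tt; conditioning on being white, II-1 is TT with probability 1/3, Tt with probability 2/3.
Summing over parental genotype combinations, P(offspring is black) = 2/3·1/4 = 1/6.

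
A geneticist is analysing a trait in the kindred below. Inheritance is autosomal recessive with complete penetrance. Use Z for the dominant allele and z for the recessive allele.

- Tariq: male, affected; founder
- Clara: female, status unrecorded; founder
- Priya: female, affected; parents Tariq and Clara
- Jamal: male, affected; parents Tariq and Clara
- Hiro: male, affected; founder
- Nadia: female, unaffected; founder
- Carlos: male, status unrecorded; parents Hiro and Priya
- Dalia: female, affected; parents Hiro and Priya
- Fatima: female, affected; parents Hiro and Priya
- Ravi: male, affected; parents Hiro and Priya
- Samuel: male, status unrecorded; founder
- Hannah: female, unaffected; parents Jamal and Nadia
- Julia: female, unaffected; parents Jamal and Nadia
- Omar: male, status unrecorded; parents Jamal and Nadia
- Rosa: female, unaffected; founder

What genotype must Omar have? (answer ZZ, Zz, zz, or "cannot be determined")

Omar's phenotype is unrecorded, and no parent or child forces a single allele at both positions; consistent genotype assignments exist with Omar as Zz or zz.

cannot be determined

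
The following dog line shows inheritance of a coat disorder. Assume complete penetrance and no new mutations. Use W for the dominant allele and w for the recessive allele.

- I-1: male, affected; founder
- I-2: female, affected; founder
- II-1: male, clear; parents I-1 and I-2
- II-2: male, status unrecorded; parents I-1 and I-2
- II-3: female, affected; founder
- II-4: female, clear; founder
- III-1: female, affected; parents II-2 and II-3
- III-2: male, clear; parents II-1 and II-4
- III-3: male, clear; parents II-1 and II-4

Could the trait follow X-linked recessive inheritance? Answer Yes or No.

Under X-linked recessive, II-1 (clear, male) cannot arise from I-1 (affected) × I-2 (affected).

No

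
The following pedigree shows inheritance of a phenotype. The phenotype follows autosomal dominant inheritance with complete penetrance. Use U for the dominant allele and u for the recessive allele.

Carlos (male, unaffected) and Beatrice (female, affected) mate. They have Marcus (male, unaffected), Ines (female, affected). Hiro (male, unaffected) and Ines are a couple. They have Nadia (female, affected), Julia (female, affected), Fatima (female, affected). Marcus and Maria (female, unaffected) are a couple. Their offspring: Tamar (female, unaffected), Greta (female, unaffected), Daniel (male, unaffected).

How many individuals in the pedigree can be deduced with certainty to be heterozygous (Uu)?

Obligate heterozygotes: Beatrice is affected so carries U and passed u to Marcus (uu), so Beatrice is Uu; Ines is affected so carries U and received u from Carlos (uu), so Ines is Uu; Nadia is affected so carries U and received u from Hiro (uu), so Nadia is Uu; Julia is affected so carries U and received u from Hiro (uu), so Julia is Uu; Fatima is affected so carries U and received u from Hiro (uu), so Fatima is Uu.
Every other individual is either homozygous by phenotype or has at least one consistent homozygous assignment, so the count is 5.

5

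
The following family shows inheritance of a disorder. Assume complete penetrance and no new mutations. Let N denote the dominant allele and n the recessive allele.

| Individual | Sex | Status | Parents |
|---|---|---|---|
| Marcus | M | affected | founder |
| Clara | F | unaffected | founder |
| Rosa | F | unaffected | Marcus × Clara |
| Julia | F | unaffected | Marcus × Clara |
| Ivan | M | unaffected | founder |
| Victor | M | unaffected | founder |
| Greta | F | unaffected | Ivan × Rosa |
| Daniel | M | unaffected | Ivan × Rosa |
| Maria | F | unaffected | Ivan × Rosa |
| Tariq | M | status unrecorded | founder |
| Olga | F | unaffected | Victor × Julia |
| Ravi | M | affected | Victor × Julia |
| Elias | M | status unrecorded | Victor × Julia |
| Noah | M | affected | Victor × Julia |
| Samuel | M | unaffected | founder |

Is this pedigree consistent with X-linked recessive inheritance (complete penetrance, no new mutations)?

Yes

A consistent assignment under X-linked recessive exists: Marcus X^n Y, Clara X^N X^N, Rosa X^N X^n, Julia X^N X^n, Ivan X^N Y, Victor X^N Y, Greta X^N X^N, Daniel X^N Y, Maria X^N X^N, Tariq X^N Y, Olga X^N X^N, Ravi X^n Y, Elias X^N Y, Noah X^n Y, Samuel X^N Y.
In this assignment every recorded phenotype matches its genotype and every non-founder's genotype is obtainable from its parents' genotypes, so the pedigree is consistent.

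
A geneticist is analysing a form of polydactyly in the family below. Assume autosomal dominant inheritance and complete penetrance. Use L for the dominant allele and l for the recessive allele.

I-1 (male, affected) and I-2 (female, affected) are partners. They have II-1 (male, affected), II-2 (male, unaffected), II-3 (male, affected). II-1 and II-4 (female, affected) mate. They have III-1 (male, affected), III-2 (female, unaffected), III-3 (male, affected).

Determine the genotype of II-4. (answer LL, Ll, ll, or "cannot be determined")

From phenotype alone, II-4 is LL or Ll.
II-4 is affected so carries L and passed l to III-2 (ll), so II-4 is Ll.

Ll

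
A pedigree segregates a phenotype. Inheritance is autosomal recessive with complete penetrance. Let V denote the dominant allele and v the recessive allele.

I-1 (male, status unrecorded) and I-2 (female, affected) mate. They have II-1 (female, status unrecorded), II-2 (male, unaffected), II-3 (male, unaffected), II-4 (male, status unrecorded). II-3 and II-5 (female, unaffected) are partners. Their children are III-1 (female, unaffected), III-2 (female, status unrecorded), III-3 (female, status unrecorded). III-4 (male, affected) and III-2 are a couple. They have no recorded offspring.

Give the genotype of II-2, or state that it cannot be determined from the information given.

From phenotype alone, II-2 is VV or Vv.
II-2 is unaffected so carries V and received v from I-2 (vv), so II-2 is Vv.

Vv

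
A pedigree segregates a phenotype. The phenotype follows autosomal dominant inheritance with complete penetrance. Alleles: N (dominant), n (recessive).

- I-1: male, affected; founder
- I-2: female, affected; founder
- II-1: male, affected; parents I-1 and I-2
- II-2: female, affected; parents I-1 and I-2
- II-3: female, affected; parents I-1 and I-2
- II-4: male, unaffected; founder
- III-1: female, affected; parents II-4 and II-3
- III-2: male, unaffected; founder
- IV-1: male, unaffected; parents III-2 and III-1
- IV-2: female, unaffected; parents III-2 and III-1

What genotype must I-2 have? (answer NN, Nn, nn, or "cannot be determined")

cannot be determined

I-2's phenotype allows NN or Nn, and no parent or child forces a single allele at both positions; consistent genotype assignments exist with I-2 as NN or Nn.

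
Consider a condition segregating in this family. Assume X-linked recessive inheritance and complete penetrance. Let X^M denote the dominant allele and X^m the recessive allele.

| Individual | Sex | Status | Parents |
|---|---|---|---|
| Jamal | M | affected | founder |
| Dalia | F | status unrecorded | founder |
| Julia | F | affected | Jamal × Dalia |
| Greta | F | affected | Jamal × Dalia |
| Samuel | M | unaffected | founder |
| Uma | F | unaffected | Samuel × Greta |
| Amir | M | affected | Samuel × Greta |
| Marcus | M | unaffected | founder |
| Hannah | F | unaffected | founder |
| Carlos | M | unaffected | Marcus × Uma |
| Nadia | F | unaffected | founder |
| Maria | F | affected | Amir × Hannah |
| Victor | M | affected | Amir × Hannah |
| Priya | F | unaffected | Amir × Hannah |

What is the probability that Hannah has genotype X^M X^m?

1

Hannah is unaffected so carries M and passed m to Maria (X^m X^m), so Hannah is X^M X^m, giving P(X^M X^m) = 1.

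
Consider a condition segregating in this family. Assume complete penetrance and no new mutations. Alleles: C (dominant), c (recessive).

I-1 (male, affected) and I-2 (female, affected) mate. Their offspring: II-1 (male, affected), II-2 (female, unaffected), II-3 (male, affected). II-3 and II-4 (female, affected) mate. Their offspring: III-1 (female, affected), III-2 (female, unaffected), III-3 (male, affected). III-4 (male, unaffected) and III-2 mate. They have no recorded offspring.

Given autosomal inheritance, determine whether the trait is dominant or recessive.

dominant

I-1 and I-2 are both affected yet have an unaffected child II-2. Under a recessive model two affected parents are homozygous and every child would be affected, so the trait cannot be recessive.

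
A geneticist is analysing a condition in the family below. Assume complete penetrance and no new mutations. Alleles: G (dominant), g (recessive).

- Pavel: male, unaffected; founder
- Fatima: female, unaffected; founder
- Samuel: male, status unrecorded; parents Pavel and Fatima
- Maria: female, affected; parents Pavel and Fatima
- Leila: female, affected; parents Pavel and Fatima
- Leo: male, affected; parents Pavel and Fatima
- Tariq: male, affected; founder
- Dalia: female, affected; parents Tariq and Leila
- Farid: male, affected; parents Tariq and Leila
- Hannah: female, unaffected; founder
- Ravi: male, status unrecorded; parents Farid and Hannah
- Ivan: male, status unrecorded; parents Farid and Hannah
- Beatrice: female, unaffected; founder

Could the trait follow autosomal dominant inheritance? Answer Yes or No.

Under autosomal dominant, Maria (affected, female) cannot arise from Pavel (unaffected) × Fatima (unaffected).

No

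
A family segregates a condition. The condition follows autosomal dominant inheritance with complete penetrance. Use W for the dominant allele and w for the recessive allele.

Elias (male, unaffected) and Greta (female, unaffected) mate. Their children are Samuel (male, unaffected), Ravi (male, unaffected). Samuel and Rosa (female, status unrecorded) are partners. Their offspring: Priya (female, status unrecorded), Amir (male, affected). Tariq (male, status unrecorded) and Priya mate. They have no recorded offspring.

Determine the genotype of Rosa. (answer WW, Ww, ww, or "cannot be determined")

Rosa's phenotype is unrecorded, and no parent or child forces a single allele at both positions; consistent genotype assignments exist with Rosa as WW or Ww.

cannot be determined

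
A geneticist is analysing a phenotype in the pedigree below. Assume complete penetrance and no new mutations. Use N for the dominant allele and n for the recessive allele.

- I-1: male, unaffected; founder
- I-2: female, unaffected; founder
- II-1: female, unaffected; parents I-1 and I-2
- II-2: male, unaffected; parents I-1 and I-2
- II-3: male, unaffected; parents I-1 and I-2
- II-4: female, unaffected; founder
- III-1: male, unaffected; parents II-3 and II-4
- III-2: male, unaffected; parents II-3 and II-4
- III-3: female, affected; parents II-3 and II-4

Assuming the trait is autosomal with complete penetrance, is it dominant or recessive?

II-3 and II-4 are both unaffected yet have an affected child III-3. Under dominance, an affected child requires at least one affected parent, so the trait cannot be dominant.

recessive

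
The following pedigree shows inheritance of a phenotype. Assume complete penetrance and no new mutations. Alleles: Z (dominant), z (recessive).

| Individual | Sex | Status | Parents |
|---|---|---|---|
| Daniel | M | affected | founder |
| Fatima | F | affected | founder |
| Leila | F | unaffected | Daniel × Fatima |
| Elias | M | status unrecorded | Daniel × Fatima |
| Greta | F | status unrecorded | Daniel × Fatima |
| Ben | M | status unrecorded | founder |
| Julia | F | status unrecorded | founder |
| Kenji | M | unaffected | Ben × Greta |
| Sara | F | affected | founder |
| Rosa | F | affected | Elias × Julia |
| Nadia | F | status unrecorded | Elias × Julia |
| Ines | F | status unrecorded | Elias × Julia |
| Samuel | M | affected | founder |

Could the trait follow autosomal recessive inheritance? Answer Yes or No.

No

Under autosomal recessive, Leila (unaffected, female) cannot arise from Daniel (affected) × Fatima (affected).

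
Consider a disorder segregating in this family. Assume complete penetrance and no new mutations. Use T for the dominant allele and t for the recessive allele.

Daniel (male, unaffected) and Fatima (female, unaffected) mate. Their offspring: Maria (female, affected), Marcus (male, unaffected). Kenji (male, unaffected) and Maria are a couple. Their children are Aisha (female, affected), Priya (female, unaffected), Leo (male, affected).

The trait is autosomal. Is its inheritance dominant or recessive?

Daniel and Fatima are both unaffected yet have an affected child Maria. Under dominance, an affected child requires at least one affected parent, so the trait cannot be dominant.

recessive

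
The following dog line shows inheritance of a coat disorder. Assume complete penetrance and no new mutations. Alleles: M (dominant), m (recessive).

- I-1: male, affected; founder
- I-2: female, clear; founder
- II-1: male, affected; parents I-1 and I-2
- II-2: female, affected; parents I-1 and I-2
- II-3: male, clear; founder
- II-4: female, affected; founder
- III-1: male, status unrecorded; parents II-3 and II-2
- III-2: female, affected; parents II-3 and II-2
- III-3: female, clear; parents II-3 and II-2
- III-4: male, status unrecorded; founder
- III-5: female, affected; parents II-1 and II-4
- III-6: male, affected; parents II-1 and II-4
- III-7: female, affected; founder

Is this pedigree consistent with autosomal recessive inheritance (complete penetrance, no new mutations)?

Yes

A consistent assignment under autosomal recessive exists: I-1 mm, I-2 Mm, II-1 mm, II-2 mm, II-3 Mm, II-4 mm, III-1 Mm, III-2 mm, III-3 Mm, III-4 MM, III-5 mm, III-6 mm, III-7 mm.
In this assignment every recorded phenotype matches its genotype and every non-founder's genotype is obtainable from its parents' genotypes, so the pedigree is consistent.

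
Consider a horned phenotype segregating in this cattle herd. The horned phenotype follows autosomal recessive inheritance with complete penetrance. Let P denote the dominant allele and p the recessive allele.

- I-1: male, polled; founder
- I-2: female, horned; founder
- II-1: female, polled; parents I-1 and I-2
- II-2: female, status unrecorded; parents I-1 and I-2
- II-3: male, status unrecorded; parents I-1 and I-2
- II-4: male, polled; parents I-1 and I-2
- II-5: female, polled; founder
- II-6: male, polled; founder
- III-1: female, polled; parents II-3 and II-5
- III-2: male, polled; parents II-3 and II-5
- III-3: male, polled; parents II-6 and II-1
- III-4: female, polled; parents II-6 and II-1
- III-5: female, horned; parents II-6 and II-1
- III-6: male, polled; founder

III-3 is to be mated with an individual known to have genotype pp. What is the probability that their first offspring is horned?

1/3

II-6 is polled so carries P and passed p to III-5 (pp), so II-6 is Pp.
II-1 is polled so carries P and received p from I-2 (pp), so II-1 is Pp.
III-3 is a polled offspring of II-6 (Pp) × II-1 (Pp), whose cross gives 1/4 PP : 1/2 Pp : 1/4 pp; conditioning on being polled, III-3 is PP with probability 1/3, Pp with probability 2/3.
Summing over parental genotype combinations, P(offspring is horned) = 2/3·1/2 = 1/3.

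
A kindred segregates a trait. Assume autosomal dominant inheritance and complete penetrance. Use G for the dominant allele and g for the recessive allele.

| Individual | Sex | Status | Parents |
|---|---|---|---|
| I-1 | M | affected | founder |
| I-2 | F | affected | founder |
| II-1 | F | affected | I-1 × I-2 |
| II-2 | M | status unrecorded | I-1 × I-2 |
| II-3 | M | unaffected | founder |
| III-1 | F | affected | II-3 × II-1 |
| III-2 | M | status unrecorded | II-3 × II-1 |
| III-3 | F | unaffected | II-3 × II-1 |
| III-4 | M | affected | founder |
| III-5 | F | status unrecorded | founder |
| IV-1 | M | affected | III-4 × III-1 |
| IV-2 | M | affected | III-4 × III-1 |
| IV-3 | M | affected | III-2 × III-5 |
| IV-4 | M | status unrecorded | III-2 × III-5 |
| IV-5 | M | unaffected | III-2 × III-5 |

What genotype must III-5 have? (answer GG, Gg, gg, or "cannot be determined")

cannot be determined

III-5's phenotype is unrecorded, and no parent or child forces a single allele at both positions; consistent genotype assignments exist with III-5 as Gg or gg.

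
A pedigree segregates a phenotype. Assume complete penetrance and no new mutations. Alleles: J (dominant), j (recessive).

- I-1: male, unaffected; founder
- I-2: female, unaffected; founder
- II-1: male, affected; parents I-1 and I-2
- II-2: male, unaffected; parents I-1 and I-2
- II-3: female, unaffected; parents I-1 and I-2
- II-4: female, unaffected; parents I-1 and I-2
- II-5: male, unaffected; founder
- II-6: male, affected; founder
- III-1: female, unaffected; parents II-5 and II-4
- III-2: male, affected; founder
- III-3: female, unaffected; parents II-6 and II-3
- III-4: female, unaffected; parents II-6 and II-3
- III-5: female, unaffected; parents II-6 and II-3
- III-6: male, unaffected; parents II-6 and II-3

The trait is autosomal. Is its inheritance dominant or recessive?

I-1 and I-2 are both unaffected yet have an affected child II-1. Under dominance, an affected child requires at least one affected parent, so the trait cannot be dominant.

recessive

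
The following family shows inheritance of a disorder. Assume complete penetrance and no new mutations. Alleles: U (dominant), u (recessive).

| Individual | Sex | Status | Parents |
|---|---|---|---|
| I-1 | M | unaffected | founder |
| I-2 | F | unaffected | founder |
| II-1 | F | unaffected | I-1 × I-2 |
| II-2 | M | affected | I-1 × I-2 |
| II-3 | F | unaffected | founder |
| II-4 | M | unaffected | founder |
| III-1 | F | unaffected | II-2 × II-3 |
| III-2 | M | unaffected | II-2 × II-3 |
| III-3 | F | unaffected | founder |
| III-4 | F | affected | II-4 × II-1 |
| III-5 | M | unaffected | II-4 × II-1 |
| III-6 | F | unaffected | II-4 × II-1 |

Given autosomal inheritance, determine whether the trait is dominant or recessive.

recessive

I-1 and I-2 are both unaffected yet have an affected child II-2. Under dominance, an affected child requires at least one affected parent, so the trait cannot be dominant.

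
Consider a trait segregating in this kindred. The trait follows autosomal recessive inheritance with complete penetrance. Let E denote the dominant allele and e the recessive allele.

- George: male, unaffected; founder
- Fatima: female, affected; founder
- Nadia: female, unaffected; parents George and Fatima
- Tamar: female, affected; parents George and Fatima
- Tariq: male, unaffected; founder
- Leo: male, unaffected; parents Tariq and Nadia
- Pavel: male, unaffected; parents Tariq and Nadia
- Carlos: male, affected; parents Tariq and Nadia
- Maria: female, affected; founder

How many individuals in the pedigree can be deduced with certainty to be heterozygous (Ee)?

3

Obligate heterozygotes: George is unaffected so carries E and passed e to Tamar (ee), so George is Ee; Nadia is unaffected so carries E and received e from Fatima (ee), so Nadia is Ee; Tariq is unaffected so carries E and passed e to Carlos (ee), so Tariq is Ee.
Every other individual is either homozygous by phenotype or has at least one consistent homozygous assignment, so the count is 3.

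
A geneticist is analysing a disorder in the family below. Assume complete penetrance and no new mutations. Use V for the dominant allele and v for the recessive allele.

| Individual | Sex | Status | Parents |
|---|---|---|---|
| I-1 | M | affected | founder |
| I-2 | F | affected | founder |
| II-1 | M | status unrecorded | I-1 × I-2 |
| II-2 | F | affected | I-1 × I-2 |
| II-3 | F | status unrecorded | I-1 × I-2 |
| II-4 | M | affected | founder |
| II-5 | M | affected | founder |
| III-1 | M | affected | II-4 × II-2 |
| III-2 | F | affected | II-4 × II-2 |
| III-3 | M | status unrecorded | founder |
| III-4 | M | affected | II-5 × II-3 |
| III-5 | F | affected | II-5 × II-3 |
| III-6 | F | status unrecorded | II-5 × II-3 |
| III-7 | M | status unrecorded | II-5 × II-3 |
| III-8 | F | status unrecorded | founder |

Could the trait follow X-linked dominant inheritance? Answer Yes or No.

Yes

A consistent assignment under X-linked dominant exists: I-1 X^V Y, I-2 X^V X^V, II-1 X^V Y, II-2 X^V X^V, II-3 X^V X^V, II-4 X^V Y, II-5 X^V Y, III-1 X^V Y, III-2 X^V X^V, III-3 X^V Y, III-4 X^V Y, III-5 X^V X^V, III-6 X^V X^V, III-7 X^V Y, III-8 X^V X^V.
In this assignment every recorded phenotype matches its genotype and every non-founder's genotype is obtainable from its parents' genotypes, so the pedigree is consistent.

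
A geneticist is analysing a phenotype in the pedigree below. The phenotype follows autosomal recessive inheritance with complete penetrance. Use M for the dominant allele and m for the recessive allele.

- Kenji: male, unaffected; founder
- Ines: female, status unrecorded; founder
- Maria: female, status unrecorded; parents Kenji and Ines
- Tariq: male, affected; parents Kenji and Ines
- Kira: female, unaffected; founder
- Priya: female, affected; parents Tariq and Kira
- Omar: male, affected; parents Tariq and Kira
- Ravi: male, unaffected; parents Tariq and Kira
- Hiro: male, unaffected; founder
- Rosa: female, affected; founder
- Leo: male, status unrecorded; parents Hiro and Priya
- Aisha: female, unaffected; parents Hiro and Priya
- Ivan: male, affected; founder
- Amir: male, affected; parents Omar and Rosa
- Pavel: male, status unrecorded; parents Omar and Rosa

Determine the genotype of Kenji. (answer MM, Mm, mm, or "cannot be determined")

Mm

From phenotype alone, Kenji is MM or Mm.
Kenji is unaffected so carries M and passed m to Tariq (mm), so Kenji is Mm.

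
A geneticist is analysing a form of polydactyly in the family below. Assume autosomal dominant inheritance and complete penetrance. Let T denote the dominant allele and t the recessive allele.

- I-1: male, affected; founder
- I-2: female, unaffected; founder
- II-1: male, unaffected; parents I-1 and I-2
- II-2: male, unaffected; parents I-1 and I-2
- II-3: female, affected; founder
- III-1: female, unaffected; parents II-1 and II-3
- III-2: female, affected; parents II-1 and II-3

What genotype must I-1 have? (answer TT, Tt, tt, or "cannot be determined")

Tt

From phenotype alone, I-1 is TT or Tt.
I-1 is affected so carries T and passed t to II-1 (tt), so I-1 is Tt.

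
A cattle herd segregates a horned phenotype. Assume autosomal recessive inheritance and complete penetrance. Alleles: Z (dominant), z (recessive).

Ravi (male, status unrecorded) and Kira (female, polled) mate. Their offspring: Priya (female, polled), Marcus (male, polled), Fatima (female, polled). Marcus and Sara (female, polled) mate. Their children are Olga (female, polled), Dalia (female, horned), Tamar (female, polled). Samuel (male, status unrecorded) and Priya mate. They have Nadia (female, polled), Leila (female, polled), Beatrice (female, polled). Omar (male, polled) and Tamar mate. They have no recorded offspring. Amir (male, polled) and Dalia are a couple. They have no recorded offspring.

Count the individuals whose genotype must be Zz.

2

Obligate heterozygotes: Marcus is polled so carries Z and passed z to Dalia (zz), so Marcus is Zz; Sara is polled so carries Z and passed z to Dalia (zz), so Sara is Zz.
Every other individual is either homozygous by phenotype or has at least one consistent homozygous assignment, so the count is 2.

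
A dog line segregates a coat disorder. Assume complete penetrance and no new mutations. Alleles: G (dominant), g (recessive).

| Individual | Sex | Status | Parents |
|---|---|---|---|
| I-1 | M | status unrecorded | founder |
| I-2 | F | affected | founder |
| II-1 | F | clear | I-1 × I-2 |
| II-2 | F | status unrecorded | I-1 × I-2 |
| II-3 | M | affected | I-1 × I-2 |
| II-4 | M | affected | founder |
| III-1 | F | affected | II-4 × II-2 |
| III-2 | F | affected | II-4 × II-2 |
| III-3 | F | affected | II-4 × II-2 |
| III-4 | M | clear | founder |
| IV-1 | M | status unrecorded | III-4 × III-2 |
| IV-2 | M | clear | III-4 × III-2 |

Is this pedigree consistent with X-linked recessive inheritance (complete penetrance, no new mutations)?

Under X-linked recessive, IV-2 (clear, male) cannot arise from III-4 (clear) × III-2 (affected).

No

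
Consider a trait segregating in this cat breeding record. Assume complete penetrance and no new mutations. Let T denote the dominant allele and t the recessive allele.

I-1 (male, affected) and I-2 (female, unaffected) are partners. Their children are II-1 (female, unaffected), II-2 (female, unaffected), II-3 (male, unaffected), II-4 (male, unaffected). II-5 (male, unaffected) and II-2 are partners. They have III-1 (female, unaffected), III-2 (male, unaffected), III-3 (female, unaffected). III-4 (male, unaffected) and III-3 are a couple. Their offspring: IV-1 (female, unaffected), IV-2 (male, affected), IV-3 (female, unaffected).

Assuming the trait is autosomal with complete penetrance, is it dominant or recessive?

recessive

III-4 and III-3 are both unaffected yet have an affected child IV-2. Under dominance, an affected child requires at least one affected parent, so the trait cannot be dominant.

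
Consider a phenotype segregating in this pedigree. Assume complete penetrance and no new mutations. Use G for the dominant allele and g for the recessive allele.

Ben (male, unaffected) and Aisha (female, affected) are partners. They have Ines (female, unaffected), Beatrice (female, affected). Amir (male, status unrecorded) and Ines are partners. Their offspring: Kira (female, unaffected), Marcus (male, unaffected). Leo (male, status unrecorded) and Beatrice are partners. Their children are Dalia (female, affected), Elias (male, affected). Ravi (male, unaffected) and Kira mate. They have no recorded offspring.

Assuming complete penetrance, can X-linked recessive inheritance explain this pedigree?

Under X-linked recessive, Beatrice (affected, female) cannot arise from Ben (unaffected) × Aisha (affected).

No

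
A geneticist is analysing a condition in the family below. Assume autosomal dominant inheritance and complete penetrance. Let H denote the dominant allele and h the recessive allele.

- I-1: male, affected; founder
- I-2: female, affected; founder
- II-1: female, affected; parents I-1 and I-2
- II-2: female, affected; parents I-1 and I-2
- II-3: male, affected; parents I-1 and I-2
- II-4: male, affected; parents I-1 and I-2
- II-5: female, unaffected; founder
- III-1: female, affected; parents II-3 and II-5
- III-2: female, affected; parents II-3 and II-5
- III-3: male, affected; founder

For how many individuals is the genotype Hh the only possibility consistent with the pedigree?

Obligate heterozygotes: III-1 is affected so carries H and received h from II-5 (hh), so III-1 is Hh; III-2 is affected so carries H and received h from II-5 (hh), so III-2 is Hh.
Every other individual is either homozygous by phenotype or has at least one consistent homozygous assignment, so the count is 2.

2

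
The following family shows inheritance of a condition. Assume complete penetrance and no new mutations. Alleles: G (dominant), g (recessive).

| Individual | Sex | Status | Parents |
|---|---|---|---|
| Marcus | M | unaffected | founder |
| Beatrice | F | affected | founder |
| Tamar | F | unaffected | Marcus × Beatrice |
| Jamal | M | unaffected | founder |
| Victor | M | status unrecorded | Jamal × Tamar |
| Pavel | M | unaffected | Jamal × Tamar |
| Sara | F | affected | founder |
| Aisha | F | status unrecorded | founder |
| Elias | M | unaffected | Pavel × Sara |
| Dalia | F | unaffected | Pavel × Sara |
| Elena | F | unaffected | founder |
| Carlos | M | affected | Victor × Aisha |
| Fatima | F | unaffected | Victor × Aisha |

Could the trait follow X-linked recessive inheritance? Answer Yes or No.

No

Under X-linked recessive, Elias (unaffected, male) cannot arise from Pavel (unaffected) × Sara (affected).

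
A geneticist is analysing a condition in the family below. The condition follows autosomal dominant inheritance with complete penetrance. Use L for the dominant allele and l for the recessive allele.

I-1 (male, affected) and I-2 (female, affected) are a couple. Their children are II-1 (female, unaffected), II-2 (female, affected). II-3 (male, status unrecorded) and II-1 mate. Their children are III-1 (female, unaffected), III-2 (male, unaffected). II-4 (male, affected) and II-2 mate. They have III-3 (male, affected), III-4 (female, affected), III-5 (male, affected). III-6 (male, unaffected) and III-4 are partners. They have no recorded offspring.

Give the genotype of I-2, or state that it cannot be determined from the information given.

Ll

From phenotype alone, I-2 is LL or Ll.
I-2 is affected so carries L and passed l to II-1 (ll), so I-2 is Ll.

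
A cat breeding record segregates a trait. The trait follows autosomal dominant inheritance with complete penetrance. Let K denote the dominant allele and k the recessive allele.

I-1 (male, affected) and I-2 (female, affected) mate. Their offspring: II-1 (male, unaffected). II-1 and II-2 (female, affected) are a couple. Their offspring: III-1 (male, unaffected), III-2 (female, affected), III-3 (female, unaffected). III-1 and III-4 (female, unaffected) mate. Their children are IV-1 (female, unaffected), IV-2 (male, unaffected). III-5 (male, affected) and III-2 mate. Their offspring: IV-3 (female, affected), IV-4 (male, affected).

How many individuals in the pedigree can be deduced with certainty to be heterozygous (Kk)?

4

Obligate heterozygotes: I-1 is affected so carries K and passed k to II-1 (kk), so I-1 is Kk; I-2 is affected so carries K and passed k to II-1 (kk), so I-2 is Kk; II-2 is affected so carries K and passed k to III-1 (kk), so II-2 is Kk; III-2 is affected so carries K and received k from II-1 (kk), so III-2 is Kk.
Every other individual is either homozygous by phenotype or has at least one consistent homozygous assignment, so the count is 4.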